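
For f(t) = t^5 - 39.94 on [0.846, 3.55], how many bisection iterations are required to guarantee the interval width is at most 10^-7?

Initial width b − a = 3.55 − 0.846 = 2.704000.
After n steps the width is (b−a)/2^n; need (b−a)/2^n ≤ 10^-7.
So n ≥ log₂(2.704000/10^-7) = log₂(27040000.0000) ≈ 24.6886.
Hence n = 25.

25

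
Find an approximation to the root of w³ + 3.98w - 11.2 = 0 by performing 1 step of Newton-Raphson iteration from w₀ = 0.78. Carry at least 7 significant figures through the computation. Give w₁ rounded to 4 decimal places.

2.0928

Newton update: w ← w − f(w)/f'(w).
f'(w) = 3w² + 3.98
w_0 = 0.780000: f = -7.621048, f' = 5.805200 → w_1 = 0.780000 - (-7.621048)/(5.805200) = 2.092797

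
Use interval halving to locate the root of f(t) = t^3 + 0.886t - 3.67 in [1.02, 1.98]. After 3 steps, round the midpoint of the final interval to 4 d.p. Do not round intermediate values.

f(1.020000) = -1.705072, f(1.980000) = 5.846672 (opposite signs)
step 1: m = 1.500000, f(m) = 1.034000 > 0 → root in [1.020000, 1.500000]
step 2: m = 1.260000, f(m) = -0.553264 < 0 → root in [1.260000, 1.500000]
step 3: m = 1.380000, f(m) = 0.180752 > 0 → root in [1.260000, 1.380000]
Midpoint of [1.260000, 1.380000] = 1.320000

1.3200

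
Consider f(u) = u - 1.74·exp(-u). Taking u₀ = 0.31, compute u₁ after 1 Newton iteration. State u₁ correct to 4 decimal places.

0.7345

Newton update: u ← u − f(u)/f'(u).
f'(u) = 1 + 1.74·exp(-u)
u_0 = 0.310000: f = -0.966198, f' = 2.276198 → u_1 = 0.310000 - (-0.966198)/(2.276198) = 0.734479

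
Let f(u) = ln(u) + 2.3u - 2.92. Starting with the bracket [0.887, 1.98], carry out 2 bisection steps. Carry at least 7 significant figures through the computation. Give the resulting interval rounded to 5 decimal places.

[1.16025, 1.43350]

f(0.887000) = -0.999810, f(1.980000) = 2.317097 (opposite signs)
step 1: m = 1.433500, f(m) = 0.737169 > 0 → root in [0.887000, 1.433500]
step 2: m = 1.160250, f(m) = -0.102790 < 0 → root in [1.160250, 1.433500]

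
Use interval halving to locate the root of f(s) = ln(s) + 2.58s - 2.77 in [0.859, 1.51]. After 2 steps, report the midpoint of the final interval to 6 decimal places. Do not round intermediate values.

f(0.859000) = -0.705766, f(1.510000) = 1.537910 (opposite signs)
step 1: m = 1.184500, f(m) = 0.455331 > 0 → root in [0.859000, 1.184500]
step 2: m = 1.021750, f(m) = -0.112368 < 0 → root in [1.021750, 1.184500]
Midpoint of [1.021750, 1.184500] = 1.103125

1.103125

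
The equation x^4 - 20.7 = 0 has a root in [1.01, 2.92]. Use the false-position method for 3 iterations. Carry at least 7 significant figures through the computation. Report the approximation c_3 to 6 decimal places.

2.006202

False-position update: c = (a·f(b) − b·f(a))/(f(b) − f(a)); replace the endpoint whose sign matches f(c).
f(1.010000) = -19.659396, f(2.920000) = 51.999497
step 1: c = 1.534003, f(c) = -15.162619 < 0 → new bracket [1.534003, 2.920000]
step 2: c = 1.846907, f(c) = -9.064621 < 0 → new bracket [1.846907, 2.920000]
step 3: c = 2.006202, f(c) = -4.500613 < 0 → new bracket [2.006202, 2.920000]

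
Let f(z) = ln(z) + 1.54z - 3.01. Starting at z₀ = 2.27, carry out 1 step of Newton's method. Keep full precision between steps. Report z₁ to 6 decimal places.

1.610792

Newton update: z ← z − f(z)/f'(z).
f'(z) = 1/z + 1.54
z_0 = 2.270000: f = 1.305580, f' = 1.980529 → z_1 = 2.270000 - (1.305580)/(1.980529) = 1.610792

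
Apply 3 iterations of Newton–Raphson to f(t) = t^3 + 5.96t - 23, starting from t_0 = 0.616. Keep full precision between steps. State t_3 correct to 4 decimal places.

f'(t) = 3t^2 + 5.96
t_0 = 0.616000: f = -19.094895, f' = 7.098368 → t_1 = 0.616000 - (-19.094895)/(7.098368) = 3.306040
t_1 = 3.306040: f = 32.838693, f' = 38.749705 → t_2 = 3.306040 - (32.838693)/(38.749705) = 2.458584
t_2 = 2.458584: f = 6.514394, f' = 24.093900 → t_3 = 2.458584 - (6.514394)/(24.093900) = 2.188208

2.1882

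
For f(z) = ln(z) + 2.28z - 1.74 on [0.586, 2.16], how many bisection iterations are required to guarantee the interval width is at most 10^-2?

Initial width b − a = 2.16 − 0.586 = 1.574000.
After n steps the width is (b−a)/2^n; need (b−a)/2^n ≤ 10^-2.
So n ≥ log₂(1.574000/10^-2) = log₂(157.4000) ≈ 7.2983.
Hence n = 8.

8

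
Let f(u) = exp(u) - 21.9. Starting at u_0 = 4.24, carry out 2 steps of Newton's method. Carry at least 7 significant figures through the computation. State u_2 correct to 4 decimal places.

f'(u) = exp(u)
u_0 = 4.240000: f = 47.507852, f' = 69.407852 → u_1 = 4.240000 - (47.507852)/(69.407852) = 3.555526
u_1 = 3.555526: f = 13.106238, f' = 35.006238 → u_2 = 3.555526 - (13.106238)/(35.006238) = 3.181129

3.1811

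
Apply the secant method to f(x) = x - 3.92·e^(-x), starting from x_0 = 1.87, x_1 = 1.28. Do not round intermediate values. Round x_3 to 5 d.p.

f(x_0) = 1.265835, f(x_1) = 0.190094
x_2 = 1.280000 - (0.190094)·(1.280000 - 1.870000)/(0.190094 - (1.265835)) = 1.175741; f(x_2) = -0.033932
x_3 = 1.175741 - (-0.033932)·(1.175741 - 1.280000)/(-0.033932 - (0.190094)) = 1.191533; f(x_3) = 0.000812

1.19153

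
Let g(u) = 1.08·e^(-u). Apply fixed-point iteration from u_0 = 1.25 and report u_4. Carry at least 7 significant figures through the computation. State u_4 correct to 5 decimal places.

u_1 = g(1.250000) = 0.309425
u_2 = g(0.309425) = 0.792578
u_3 = g(0.792578) = 0.488890
u_4 = g(0.488890) = 0.662371

0.66237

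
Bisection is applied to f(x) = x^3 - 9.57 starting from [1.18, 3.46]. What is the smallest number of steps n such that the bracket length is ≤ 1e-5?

Initial width b − a = 3.46 − 1.18 = 2.280000.
After n steps the width is (b−a)/2^n; need (b−a)/2^n ≤ 1e-5.
So n ≥ log₂(2.280000/1e-5) = log₂(228000.0000) ≈ 17.7987.
Hence n = 18.

18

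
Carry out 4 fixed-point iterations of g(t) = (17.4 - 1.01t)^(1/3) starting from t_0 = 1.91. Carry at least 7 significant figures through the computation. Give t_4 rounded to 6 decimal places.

2.461479

t_1 = g(1.910000) = 2.491754
t_2 = g(2.491754) = 2.459801
t_3 = g(2.459801) = 2.461578
t_4 = g(2.461578) = 2.461479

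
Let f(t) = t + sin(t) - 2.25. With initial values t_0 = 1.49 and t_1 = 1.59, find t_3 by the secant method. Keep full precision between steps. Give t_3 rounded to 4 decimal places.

f(t_0) = 0.236738, f(t_1) = 0.339816
t_2 = 1.590000 - (0.339816)·(1.590000 - 1.490000)/(0.339816 - (0.236738)) = 1.260331; f(t_2) = -0.037477
t_3 = 1.260331 - (-0.037477)·(1.260331 - 1.590000)/(-0.037477 - (0.339816)) = 1.293078; f(t_3) = 0.004761

1.2931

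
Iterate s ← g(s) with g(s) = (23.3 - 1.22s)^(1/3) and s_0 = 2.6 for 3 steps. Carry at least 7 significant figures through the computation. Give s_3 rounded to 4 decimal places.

s_1 = g(2.600000) = 2.720196
s_2 = g(2.720196) = 2.713574
s_3 = g(2.713574) = 2.713940

2.7139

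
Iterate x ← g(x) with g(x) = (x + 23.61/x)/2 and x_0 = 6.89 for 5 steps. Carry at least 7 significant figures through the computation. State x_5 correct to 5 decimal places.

4.85901

x_1 = g(6.890000) = 5.158353
x_2 = g(5.158353) = 4.867698
x_3 = g(4.867698) = 4.859020
x_4 = g(4.859020) = 4.859012
x_5 = g(4.859012) = 4.859012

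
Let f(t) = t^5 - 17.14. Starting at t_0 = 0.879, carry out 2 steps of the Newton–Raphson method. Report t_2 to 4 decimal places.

f'(t) = 5t^4
t_0 = 0.879000: f = -16.615260, f' = 2.984871 → t_1 = 0.879000 - (-16.615260)/(2.984871) = 6.445493
t_1 = 6.445493: f = 11107.361190, f' = 8629.675032 → t_2 = 6.445493 - (11107.361190)/(8629.675032) = 5.158380

5.1584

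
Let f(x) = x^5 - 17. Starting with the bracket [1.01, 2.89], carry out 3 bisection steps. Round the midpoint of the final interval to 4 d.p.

f(1.010000) = -15.948990, f(2.890000) = 184.599390 (opposite signs)
step 1: m = 1.950000, f(m) = 11.195062 > 0 → root in [1.010000, 1.950000]
step 2: m = 1.480000, f(m) = -9.899179 < 0 → root in [1.480000, 1.950000]
step 3: m = 1.715000, f(m) = -2.163870 < 0 → root in [1.715000, 1.950000]
Midpoint of [1.715000, 1.950000] = 1.832500

1.8325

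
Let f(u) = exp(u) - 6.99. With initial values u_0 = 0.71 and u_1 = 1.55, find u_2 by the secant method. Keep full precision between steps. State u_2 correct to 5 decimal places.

Secant update: u_(k+1) = u_k − f(u_k)·(u_k − u_(k-1))/(f(u_k) − f(u_(k-1))).
f(u_0) = -4.956009, f(u_1) = -2.278530
u_2 = 1.550000 - (-2.278530)·(1.550000 - 0.710000)/(-2.278530 - (-4.956009)) = 2.264839; f(u_2) = 2.639569

2.26484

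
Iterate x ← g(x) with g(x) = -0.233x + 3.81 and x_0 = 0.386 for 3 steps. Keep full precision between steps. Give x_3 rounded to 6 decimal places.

x_1 = g(0.386000) = 3.720062
x_2 = g(3.720062) = 2.943226
x_3 = g(2.943226) = 3.124228

3.124228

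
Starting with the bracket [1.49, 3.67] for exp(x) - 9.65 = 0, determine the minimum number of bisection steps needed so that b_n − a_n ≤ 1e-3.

Initial width b − a = 3.67 − 1.49 = 2.180000.
After n steps the width is (b−a)/2^n; need (b−a)/2^n ≤ 1e-3.
So n ≥ log₂(2.180000/1e-3) = log₂(2180.0000) ≈ 11.0901.
Hence n = 12.

12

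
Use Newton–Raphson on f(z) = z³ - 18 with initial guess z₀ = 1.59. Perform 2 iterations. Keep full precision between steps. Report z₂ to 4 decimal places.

2.7979

f'(z) = 3z²
z_0 = 1.590000: f = -13.980321, f' = 7.584300 → z_1 = 1.590000 - (-13.980321)/(7.584300) = 3.433324
z_1 = 3.433324: f = 22.471035, f' = 35.363138 → z_2 = 3.433324 - (22.471035)/(35.363138) = 2.797887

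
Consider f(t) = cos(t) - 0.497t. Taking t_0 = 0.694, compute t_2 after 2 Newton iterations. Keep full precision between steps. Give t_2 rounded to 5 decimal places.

1.03236

Newton update: t ← t − f(t)/f'(t).
f'(t) = -sin(t) - 0.497
t_0 = 0.694000: f = 0.423776, f' = -1.136617 → t_1 = 0.694000 - (0.423776)/(-1.136617) = 1.066839
t_1 = 1.066839: f = -0.047325, f' = -1.372679 → t_2 = 1.066839 - (-0.047325)/(-1.372679) = 1.032363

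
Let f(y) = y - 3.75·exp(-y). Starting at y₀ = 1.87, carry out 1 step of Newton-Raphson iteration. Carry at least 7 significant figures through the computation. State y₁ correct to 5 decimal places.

f'(y) = 1 + 3.75·exp(-y)
y_0 = 1.870000: f = 1.292036, f' = 1.577964 → y_1 = 1.870000 - (1.292036)/(1.577964) = 1.051200

1.05120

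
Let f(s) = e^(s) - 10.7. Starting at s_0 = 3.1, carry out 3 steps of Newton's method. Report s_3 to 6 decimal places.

f'(s) = e^(s)
s_0 = 3.100000: f = 11.497951, f' = 22.197951 → s_1 = 3.100000 - (11.497951)/(22.197951) = 2.582026
s_1 = 2.582026: f = 2.523909, f' = 13.223909 → s_2 = 2.582026 - (2.523909)/(13.223909) = 2.391167
s_2 = 2.391167: f = 0.226237, f' = 10.926237 → s_3 = 2.391167 - (0.226237)/(10.926237) = 2.370461

2.370461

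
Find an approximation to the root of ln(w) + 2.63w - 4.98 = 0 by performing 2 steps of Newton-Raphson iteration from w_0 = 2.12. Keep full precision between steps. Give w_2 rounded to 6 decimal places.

f'(w) = 1/w + 2.63
w_0 = 2.120000: f = 1.347016, f' = 3.101698 → w_1 = 2.120000 - (1.347016)/(3.101698) = 1.685717
w_1 = 1.685717: f = -0.024375, f' = 3.223220 → w_2 = 1.685717 - (-0.024375)/(3.223220) = 1.693279

1.693279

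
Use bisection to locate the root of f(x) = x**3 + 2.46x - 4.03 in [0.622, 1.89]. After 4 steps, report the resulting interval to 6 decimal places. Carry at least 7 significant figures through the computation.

f(0.622000) = -2.259238, f(1.890000) = 7.370669 (opposite signs)
step 1: m = 1.256000, f(m) = 1.041145 > 0 → root in [0.622000, 1.256000]
step 2: m = 0.939000, f(m) = -0.892124 < 0 → root in [0.939000, 1.256000]
step 3: m = 1.097500, f(m) = -0.008204 < 0 → root in [1.097500, 1.256000]
step 4: m = 1.176750, f(m) = 0.494298 > 0 → root in [1.097500, 1.176750]

[1.097500, 1.176750]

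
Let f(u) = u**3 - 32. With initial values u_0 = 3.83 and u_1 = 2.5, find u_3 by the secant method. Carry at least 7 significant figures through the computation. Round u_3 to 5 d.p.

f(u_0) = 24.181887, f(u_1) = -16.375000
u_2 = 2.500000 - (-16.375000)·(2.500000 - 3.830000)/(-16.375000 - (24.181887)) = 3.036993; f(u_2) = -3.988832
u_3 = 3.036993 - (-3.988832)·(3.036993 - 2.500000)/(-3.988832 - (-16.375000)) = 3.209925; f(u_3) = 1.073853

3.20993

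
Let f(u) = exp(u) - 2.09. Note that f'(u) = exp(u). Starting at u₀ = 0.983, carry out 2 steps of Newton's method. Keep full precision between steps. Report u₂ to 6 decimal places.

u_0 = 0.983000: f = 0.582462, f' = 2.672462 → u_1 = 0.983000 - (0.582462)/(2.672462) = 0.765051
u_1 = 0.765051: f = 0.059103, f' = 2.149103 → u_2 = 0.765051 - (0.059103)/(2.149103) = 0.737549

0.737549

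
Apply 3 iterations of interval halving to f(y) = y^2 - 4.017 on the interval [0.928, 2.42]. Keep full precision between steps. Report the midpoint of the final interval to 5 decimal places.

1.95375

f(0.928000) = -3.155816, f(2.420000) = 1.839400 (opposite signs)
step 1: m = 1.674000, f(m) = -1.214724 < 0 → root in [1.674000, 2.420000]
step 2: m = 2.047000, f(m) = 0.173209 > 0 → root in [1.674000, 2.047000]
step 3: m = 1.860500, f(m) = -0.555540 < 0 → root in [1.860500, 2.047000]
Midpoint of [1.860500, 2.047000] = 1.953750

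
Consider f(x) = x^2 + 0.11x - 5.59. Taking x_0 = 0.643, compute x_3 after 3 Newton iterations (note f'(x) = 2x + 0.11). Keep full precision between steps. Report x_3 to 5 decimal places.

2.34664

Newton update: x ← x − f(x)/f'(x).
x_0 = 0.643000: f = -5.105821, f' = 1.396000 → x_1 = 0.643000 - (-5.105821)/(1.396000) = 4.300465
x_1 = 4.300465: f = 13.377049, f' = 8.710930 → x_2 = 4.300465 - (13.377049)/(8.710930) = 2.764802
x_2 = 2.764802: f = 2.358260, f' = 5.639605 → x_3 = 2.764802 - (2.358260)/(5.639605) = 2.346642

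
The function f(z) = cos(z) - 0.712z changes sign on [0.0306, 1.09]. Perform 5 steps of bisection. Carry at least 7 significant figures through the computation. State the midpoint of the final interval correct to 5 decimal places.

f(0.030600) = 0.977745, f(1.090000) = -0.313595 (opposite signs)
step 1: m = 0.560300, f(m) = 0.448162 > 0 → root in [0.560300, 1.090000]
step 2: m = 0.825150, f(m) = 0.090940 > 0 → root in [0.825150, 1.090000]
step 3: m = 0.957575, f(m) = -0.106289 < 0 → root in [0.825150, 0.957575]
step 4: m = 0.891363, f(m) = -0.006297 < 0 → root in [0.825150, 0.891363]
step 5: m = 0.858256, f(m) = 0.042680 > 0 → root in [0.858256, 0.891363]
Midpoint of [0.858256, 0.891363] = 0.874809

0.87481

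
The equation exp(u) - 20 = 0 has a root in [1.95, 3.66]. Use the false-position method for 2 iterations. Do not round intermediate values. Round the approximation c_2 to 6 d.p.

False-position update: c = (a·f(b) − b·f(a))/(f(b) − f(a)); replace the endpoint whose sign matches f(c).
f(1.950000) = -12.971312, f(3.660000) = 18.861343
step 1: c = 2.646798, f(c) = -5.891204 < 0 → new bracket [2.646798, 3.660000]
step 2: c = 2.887944, f(c) = -2.043639 < 0 → new bracket [2.887944, 3.660000]

2.887944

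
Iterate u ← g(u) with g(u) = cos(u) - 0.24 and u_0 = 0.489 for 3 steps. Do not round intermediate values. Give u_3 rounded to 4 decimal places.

0.6070

u_1 = g(0.489000) = 0.642803
u_2 = g(0.642803) = 0.560419
u_3 = g(0.560419) = 0.607033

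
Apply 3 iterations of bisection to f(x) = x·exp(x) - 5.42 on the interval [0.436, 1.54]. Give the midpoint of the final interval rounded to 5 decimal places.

1.33300

f(0.436000) = -4.745722, f(1.540000) = 1.763469 (opposite signs)
step 1: m = 0.988000, f(m) = -2.766373 < 0 → root in [0.988000, 1.540000]
step 2: m = 1.264000, f(m) = -0.946007 < 0 → root in [1.264000, 1.540000]
step 3: m = 1.402000, f(m) = 0.276773 > 0 → root in [1.264000, 1.402000]
Midpoint of [1.264000, 1.402000] = 1.333000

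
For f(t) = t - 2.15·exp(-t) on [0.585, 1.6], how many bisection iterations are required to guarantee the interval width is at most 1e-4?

Initial width b − a = 1.6 − 0.585 = 1.015000.
After n steps the width is (b−a)/2^n; need (b−a)/2^n ≤ 1e-4.
So n ≥ log₂(1.015000/1e-4) = log₂(10150.0000) ≈ 13.3092.
Hence n = 14.

14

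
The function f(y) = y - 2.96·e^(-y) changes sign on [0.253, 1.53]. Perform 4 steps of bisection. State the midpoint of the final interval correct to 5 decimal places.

f(0.253000) = -2.045345, f(1.530000) = 0.889054 (opposite signs)
step 1: m = 0.891500, f(m) = -0.322219 < 0 → root in [0.891500, 1.530000]
step 2: m = 1.210750, f(m) = 0.328748 > 0 → root in [0.891500, 1.210750]
step 3: m = 1.051125, f(m) = 0.016474 > 0 → root in [0.891500, 1.051125]
step 4: m = 0.971312, f(m) = -0.149302 < 0 → root in [0.971312, 1.051125]
Midpoint of [0.971312, 1.051125] = 1.011219

1.01122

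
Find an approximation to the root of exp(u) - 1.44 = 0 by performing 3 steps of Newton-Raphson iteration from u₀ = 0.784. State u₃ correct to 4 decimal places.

0.3646

f'(u) = exp(u)
u_0 = 0.784000: f = 0.750216, f' = 2.190216 → u_1 = 0.784000 - (0.750216)/(2.190216) = 0.441470
u_1 = 0.441470: f = 0.114991, f' = 1.554991 → u_2 = 0.441470 - (0.114991)/(1.554991) = 0.367520
u_2 = 0.367520: f = 0.004149, f' = 1.444149 → u_3 = 0.367520 - (0.004149)/(1.444149) = 0.364647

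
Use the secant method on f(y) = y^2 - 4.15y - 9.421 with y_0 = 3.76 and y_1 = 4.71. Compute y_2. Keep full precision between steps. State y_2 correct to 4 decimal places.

f(y_0) = -10.887400, f(y_1) = -6.783400
y_2 = 4.710000 - (-6.783400)·(4.710000 - 3.760000)/(-6.783400 - (-10.887400)) = 6.280231; f(y_2) = 3.957347

6.2802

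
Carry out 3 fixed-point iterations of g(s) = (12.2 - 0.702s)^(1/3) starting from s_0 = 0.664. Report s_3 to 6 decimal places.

s_1 = g(0.664000) = 2.272377
s_2 = g(2.272377) = 2.197020
s_3 = g(2.197020) = 2.200667

2.200667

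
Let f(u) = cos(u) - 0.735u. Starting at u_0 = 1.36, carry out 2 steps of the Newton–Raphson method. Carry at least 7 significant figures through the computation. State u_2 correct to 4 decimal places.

Newton update: u ← u − f(u)/f'(u).
f'(u) = -sin(u) - 0.735
u_0 = 1.360000: f = -0.790361, f' = -1.712865 → u_1 = 1.360000 - (-0.790361)/(-1.712865) = 0.898573
u_1 = 0.898573: f = -0.037725, f' = -1.517439 → u_2 = 0.898573 - (-0.037725)/(-1.517439) = 0.873713

0.8737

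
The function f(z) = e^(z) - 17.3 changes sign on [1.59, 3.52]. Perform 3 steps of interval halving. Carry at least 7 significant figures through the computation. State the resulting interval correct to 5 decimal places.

f(1.590000) = -12.396251, f(3.520000) = 16.484428 (opposite signs)
step 1: m = 2.555000, f(m) = -4.428700 < 0 → root in [2.555000, 3.520000]
step 2: m = 3.037500, f(m) = 3.553045 > 0 → root in [2.555000, 3.037500]
step 3: m = 2.796250, f(m) = -0.916905 < 0 → root in [2.796250, 3.037500]

[2.79625, 3.03750]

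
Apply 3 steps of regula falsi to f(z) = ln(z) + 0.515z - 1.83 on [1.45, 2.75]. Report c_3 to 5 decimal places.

f(1.450000) = -0.711686, f(2.750000) = 0.597851
step 1: c = 2.156503, f(c) = 0.049087 > 0 → new bracket [1.450000, 2.156503]
step 2: c = 2.110918, f(c) = 0.004245 > 0 → new bracket [1.450000, 2.110918]
step 3: c = 2.106999, f(c) = 0.000369 > 0 → new bracket [1.450000, 2.106999]

2.10700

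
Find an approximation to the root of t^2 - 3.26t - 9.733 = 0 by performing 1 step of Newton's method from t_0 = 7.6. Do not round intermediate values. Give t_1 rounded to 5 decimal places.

f'(t) = 2t - 3.26
t_0 = 7.600000: f = 23.251000, f' = 11.940000 → t_1 = 7.600000 - (23.251000)/(11.940000) = 5.652680

5.65268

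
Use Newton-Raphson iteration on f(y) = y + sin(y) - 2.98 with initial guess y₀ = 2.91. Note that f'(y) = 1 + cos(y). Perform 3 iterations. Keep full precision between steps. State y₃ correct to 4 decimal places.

-5741.9921

Newton update: y ← y − f(y)/f'(y).
y_0 = 2.910000: f = 0.159528, f' = 0.026698 → y_1 = 2.910000 - (0.159528)/(0.026698) = -3.065293
y_1 = -3.065293: f = -6.121519, f' = 0.002909 → y_2 = -3.065293 - (-6.121519)/(0.002909) = 2100.976548
y_2 = 2100.976548: f = 2098.677409, f' = 0.267587 → y_3 = 2100.976548 - (2098.677409)/(0.267587) = -5741.992055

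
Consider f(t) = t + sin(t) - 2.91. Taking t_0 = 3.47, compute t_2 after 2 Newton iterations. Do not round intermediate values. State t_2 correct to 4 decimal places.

2.0410

f'(t) = 1 + cos(t)
t_0 = 3.470000: f = 0.237464, f' = 0.053443 → t_1 = 3.470000 - (0.237464)/(0.053443) = -0.973335
t_1 = -0.973335: f = -4.710101, f' = 1.562546 → t_2 = -0.973335 - (-4.710101)/(1.562546) = 2.041042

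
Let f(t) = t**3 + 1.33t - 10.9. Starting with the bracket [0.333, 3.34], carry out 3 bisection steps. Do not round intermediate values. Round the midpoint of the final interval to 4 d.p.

f(0.333000) = -10.420184, f(3.340000) = 30.801904 (opposite signs)
step 1: m = 1.836500, f(m) = -2.263432 < 0 → root in [1.836500, 3.340000]
step 2: m = 2.588250, f(m) = 9.881158 > 0 → root in [1.836500, 2.588250]
step 3: m = 2.212375, f(m) = 2.871156 > 0 → root in [1.836500, 2.212375]
Midpoint of [1.836500, 2.212375] = 2.024437

2.0244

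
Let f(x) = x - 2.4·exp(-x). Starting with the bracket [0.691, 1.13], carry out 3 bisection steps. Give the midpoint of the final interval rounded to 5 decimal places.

f(0.691000) = -0.511579, f(1.130000) = 0.354720 (opposite signs)
step 1: m = 0.910500, f(m) = -0.055075 < 0 → root in [0.910500, 1.130000]
step 2: m = 1.020250, f(m) = 0.155038 > 0 → root in [0.910500, 1.020250]
step 3: m = 0.965375, f(m) = 0.051358 > 0 → root in [0.910500, 0.965375]
Midpoint of [0.910500, 0.965375] = 0.937937

0.93794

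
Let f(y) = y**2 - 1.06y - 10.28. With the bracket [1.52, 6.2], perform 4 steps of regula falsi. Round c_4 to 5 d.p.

3.76103

f(1.520000) = -9.580800, f(6.200000) = 21.588000
step 1: c = 2.958559, f(c) = -4.663003 < 0 → new bracket [2.958559, 6.200000]
step 2: c = 3.534340, f(c) = -1.534838 < 0 → new bracket [3.534340, 6.200000]
step 3: c = 3.711281, f(c) = -0.440354 < 0 → new bracket [3.711281, 6.200000]
step 4: c = 3.761031, f(c) = -0.121340 < 0 → new bracket [3.761031, 6.200000]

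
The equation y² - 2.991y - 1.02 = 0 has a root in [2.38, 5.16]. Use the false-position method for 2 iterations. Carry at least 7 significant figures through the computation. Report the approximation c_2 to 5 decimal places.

f(2.380000) = -2.474180, f(5.160000) = 10.172040
step 1: c = 2.923895, f(c) = -1.216207 < 0 → new bracket [2.923895, 5.160000]
step 2: c = 3.162700, f(c) = -0.476964 < 0 → new bracket [3.162700, 5.160000]

3.16270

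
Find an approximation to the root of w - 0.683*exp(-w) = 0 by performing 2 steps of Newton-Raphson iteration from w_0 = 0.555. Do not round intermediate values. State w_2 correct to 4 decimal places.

0.4399

f'(w) = 1 + 0.683*exp(-w)
w_0 = 0.555000: f = 0.162909, f' = 1.392091 → w_1 = 0.555000 - (0.162909)/(1.392091) = 0.437976
w_1 = 0.437976: f = -0.002793, f' = 1.440768 → w_2 = 0.437976 - (-0.002793)/(1.440768) = 0.439914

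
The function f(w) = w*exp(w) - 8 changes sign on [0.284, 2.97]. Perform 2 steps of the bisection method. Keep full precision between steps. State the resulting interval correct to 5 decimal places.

[0.95550, 1.62700]

f(0.284000) = -7.622725, f(2.970000) = 49.891001 (opposite signs)
step 1: m = 1.627000, f(m) = 0.279129 > 0 → root in [0.284000, 1.627000]
step 2: m = 0.955500, f(m) = -5.515728 < 0 → root in [0.955500, 1.627000]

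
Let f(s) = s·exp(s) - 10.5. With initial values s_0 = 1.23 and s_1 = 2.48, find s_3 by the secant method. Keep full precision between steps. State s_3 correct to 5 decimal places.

1.67880

Secant update: s_(k+1) = s_k − f(s_k)·(s_k − s_(k-1))/(f(s_k) − f(s_(k-1))).
f(s_0) = -6.291888, f(s_1) = 19.114336
s_2 = 2.480000 - (19.114336)·(2.480000 - 1.230000)/(19.114336 - (-6.291888)) = 1.539564; f(s_2) = -3.321692
s_3 = 1.539564 - (-3.321692)·(1.539564 - 2.480000)/(-3.321692 - (19.114336)) = 1.678797; f(s_3) = -1.503145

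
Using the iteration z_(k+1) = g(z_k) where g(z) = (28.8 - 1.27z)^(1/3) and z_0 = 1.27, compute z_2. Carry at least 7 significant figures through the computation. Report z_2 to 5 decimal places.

z_1 = g(1.270000) = 3.006914
z_2 = g(3.006914) = 2.923285

2.92329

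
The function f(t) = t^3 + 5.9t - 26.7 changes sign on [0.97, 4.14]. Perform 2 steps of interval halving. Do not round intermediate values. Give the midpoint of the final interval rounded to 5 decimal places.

2.15875

f(0.970000) = -20.064327, f(4.140000) = 68.683944 (opposite signs)
step 1: m = 2.555000, f(m) = 5.053604 > 0 → root in [0.970000, 2.555000]
step 2: m = 1.762500, f(m) = -10.826209 < 0 → root in [1.762500, 2.555000]
Midpoint of [1.762500, 2.555000] = 2.158750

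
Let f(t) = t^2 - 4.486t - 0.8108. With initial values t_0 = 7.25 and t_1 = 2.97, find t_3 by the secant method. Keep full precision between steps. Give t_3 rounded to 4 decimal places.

5.2019

f(t_0) = 19.228200, f(t_1) = -5.313320
t_2 = 2.970000 - (-5.313320)·(2.970000 - 7.250000)/(-5.313320 - (19.228200)) = 3.896634; f(t_2) = -3.107343
t_3 = 3.896634 - (-3.107343)·(3.896634 - 2.970000)/(-3.107343 - (-5.313320)) = 5.201893; f(t_3) = 2.913197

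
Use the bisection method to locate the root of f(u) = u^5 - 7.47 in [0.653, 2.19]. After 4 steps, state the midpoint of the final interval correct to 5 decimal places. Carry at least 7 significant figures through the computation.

f(0.653000) = -7.351269, f(2.190000) = 42.905640 (opposite signs)
step 1: m = 1.421500, f(m) = -1.665908 < 0 → root in [1.421500, 2.190000]
step 2: m = 1.805750, f(m) = 11.729420 > 0 → root in [1.421500, 1.805750]
step 3: m = 1.613625, f(m) = 3.469893 > 0 → root in [1.421500, 1.613625]
step 4: m = 1.517562, f(m) = 0.578833 > 0 → root in [1.421500, 1.517562]
Midpoint of [1.421500, 1.517562] = 1.469531

1.46953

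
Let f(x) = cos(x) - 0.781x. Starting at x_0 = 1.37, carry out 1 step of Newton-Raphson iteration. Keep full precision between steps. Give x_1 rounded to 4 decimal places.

0.8756

f'(x) = -sin(x) - 0.781
x_0 = 1.370000: f = -0.870520, f' = -1.760908 → x_1 = 1.370000 - (-0.870520)/(-1.760908) = 0.875641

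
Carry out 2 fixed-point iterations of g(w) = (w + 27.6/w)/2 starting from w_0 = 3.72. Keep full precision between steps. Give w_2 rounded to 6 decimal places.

5.262541

w_1 = g(3.720000) = 5.569677
w_2 = g(5.569677) = 5.262541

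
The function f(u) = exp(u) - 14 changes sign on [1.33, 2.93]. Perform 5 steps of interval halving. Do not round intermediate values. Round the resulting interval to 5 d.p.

[2.63000, 2.68000]

f(1.330000) = -10.218957, f(2.930000) = 4.727630 (opposite signs)
step 1: m = 2.130000, f(m) = -5.585133 < 0 → root in [2.130000, 2.930000]
step 2: m = 2.530000, f(m) = -1.446494 < 0 → root in [2.530000, 2.930000]
step 3: m = 2.730000, f(m) = 1.332887 > 0 → root in [2.530000, 2.730000]
step 4: m = 2.630000, f(m) = -0.126230 < 0 → root in [2.630000, 2.730000]
step 5: m = 2.680000, f(m) = 0.585093 > 0 → root in [2.630000, 2.680000]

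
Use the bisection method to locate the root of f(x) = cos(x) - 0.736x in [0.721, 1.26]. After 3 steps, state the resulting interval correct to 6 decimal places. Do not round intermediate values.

[0.855750, 0.923125]

f(0.721000) = 0.220490, f(1.260000) = -0.621543 (opposite signs)
step 1: m = 0.990500, f(m) = -0.180736 < 0 → root in [0.721000, 0.990500]
step 2: m = 0.855750, f(m) = 0.025820 > 0 → root in [0.855750, 0.990500]
step 3: m = 0.923125, f(m) = -0.076089 < 0 → root in [0.855750, 0.923125]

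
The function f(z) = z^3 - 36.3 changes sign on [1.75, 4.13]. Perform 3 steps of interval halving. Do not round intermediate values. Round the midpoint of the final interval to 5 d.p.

f(1.750000) = -30.940625, f(4.130000) = 34.144997 (opposite signs)
step 1: m = 2.940000, f(m) = -10.887816 < 0 → root in [2.940000, 4.130000]
step 2: m = 3.535000, f(m) = 7.874155 > 0 → root in [2.940000, 3.535000]
step 3: m = 3.237500, f(m) = -2.366447 < 0 → root in [3.237500, 3.535000]
Midpoint of [3.237500, 3.535000] = 3.386250

3.38625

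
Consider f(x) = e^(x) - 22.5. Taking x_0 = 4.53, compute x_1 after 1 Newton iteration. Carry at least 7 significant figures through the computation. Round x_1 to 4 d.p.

3.7726

f'(x) = e^(x)
x_0 = 4.530000: f = 70.258561, f' = 92.758561 → x_1 = 4.530000 - (70.258561)/(92.758561) = 3.772565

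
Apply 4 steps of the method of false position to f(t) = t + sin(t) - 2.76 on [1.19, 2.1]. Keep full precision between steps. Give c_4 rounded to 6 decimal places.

1.784358

f(1.190000) = -0.641631, f(2.100000) = 0.203209
step 1: c = 1.881118, f(c) = 0.073353 > 0 → new bracket [1.190000, 1.881118]
step 2: c = 1.810213, f(c) = 0.021690 > 0 → new bracket [1.190000, 1.810213]
step 3: c = 1.789933, f(c) = 0.006019 > 0 → new bracket [1.190000, 1.789933]
step 4: c = 1.784358, f(c) = 0.001640 > 0 → new bracket [1.190000, 1.784358]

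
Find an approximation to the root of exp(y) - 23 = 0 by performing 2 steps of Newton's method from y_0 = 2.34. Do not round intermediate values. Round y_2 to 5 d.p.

f'(y) = exp(y)
y_0 = 2.340000: f = -12.618763, f' = 10.381237 → y_1 = 2.340000 - (-12.618763)/(10.381237) = 3.555536
y_1 = 3.555536: f = 12.006567, f' = 35.006567 → y_2 = 3.555536 - (12.006567)/(35.006567) = 3.212555

3.21256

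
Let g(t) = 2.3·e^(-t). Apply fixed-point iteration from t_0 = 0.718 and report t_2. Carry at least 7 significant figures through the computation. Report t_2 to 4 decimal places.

0.7491

t_1 = g(0.718000) = 1.121771
t_2 = g(1.121771) = 0.749115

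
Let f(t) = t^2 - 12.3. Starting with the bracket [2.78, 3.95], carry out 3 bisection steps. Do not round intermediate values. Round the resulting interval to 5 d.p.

f(2.780000) = -4.571600, f(3.950000) = 3.302500 (opposite signs)
step 1: m = 3.365000, f(m) = -0.976775 < 0 → root in [3.365000, 3.950000]
step 2: m = 3.657500, f(m) = 1.077306 > 0 → root in [3.365000, 3.657500]
step 3: m = 3.511250, f(m) = 0.028877 > 0 → root in [3.365000, 3.511250]

[3.36500, 3.51125]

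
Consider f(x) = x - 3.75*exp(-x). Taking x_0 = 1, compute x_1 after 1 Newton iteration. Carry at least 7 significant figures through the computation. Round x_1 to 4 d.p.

f'(x) = 1 + 3.75*exp(-x)
x_0 = 1.000000: f = -0.379548, f' = 2.379548 → x_1 = 1.000000 - (-0.379548)/(2.379548) = 1.159504

1.1595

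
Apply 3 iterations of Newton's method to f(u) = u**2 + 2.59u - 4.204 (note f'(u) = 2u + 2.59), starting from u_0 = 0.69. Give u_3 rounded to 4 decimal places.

u_0 = 0.690000: f = -1.940800, f' = 3.970000 → u_1 = 0.690000 - (-1.940800)/(3.970000) = 1.178866
u_1 = 1.178866: f = 0.238990, f' = 4.947733 → u_2 = 1.178866 - (0.238990)/(4.947733) = 1.130563
u_2 = 1.130563: f = 0.002333, f' = 4.851127 → u_3 = 1.130563 - (0.002333)/(4.851127) = 1.130083

1.1301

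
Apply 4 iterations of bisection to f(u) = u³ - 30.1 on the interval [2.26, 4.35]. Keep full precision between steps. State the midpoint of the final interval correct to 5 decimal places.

f(2.260000) = -18.556824, f(4.350000) = 52.212875 (opposite signs)
step 1: m = 3.305000, f(m) = 6.000598 > 0 → root in [2.260000, 3.305000]
step 2: m = 2.782500, f(m) = -8.557033 < 0 → root in [2.782500, 3.305000]
step 3: m = 3.043750, f(m) = -1.901440 < 0 → root in [3.043750, 3.305000]
step 4: m = 3.174375, f(m) = 1.887087 > 0 → root in [3.043750, 3.174375]
Midpoint of [3.043750, 3.174375] = 3.109062

3.10906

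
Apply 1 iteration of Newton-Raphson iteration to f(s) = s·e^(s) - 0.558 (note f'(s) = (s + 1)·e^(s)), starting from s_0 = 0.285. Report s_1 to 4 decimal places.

0.3898

s_0 = 0.285000: f = -0.179018, f' = 1.708744 → s_1 = 0.285000 - (-0.179018)/(1.708744) = 0.389766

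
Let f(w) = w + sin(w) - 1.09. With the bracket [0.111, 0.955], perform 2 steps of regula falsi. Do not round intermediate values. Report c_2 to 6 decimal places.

0.560508

f(0.111000) = -0.868228, f(0.955000) = 0.681314
step 1: c = 0.583904, f(c) = 0.045189 > 0 → new bracket [0.111000, 0.583904]
step 2: c = 0.560508, f(c) = 0.002125 > 0 → new bracket [0.111000, 0.560508]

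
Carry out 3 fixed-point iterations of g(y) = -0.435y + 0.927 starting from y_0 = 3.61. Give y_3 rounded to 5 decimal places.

0.40202

y_1 = g(3.610000) = -0.643350
y_2 = g(-0.643350) = 1.206857
y_3 = g(1.206857) = 0.402017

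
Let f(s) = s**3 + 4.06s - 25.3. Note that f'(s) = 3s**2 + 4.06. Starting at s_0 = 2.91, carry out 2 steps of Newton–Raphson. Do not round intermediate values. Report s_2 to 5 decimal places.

s_0 = 2.910000: f = 11.156771, f' = 29.464300 → s_1 = 2.910000 - (11.156771)/(29.464300) = 2.531346
s_1 = 2.531346: f = 1.197406, f' = 23.283140 → s_2 = 2.531346 - (1.197406)/(23.283140) = 2.479918

2.47992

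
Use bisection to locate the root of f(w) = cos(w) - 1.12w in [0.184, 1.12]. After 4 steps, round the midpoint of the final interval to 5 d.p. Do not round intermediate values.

0.68125

f(0.184000) = 0.777040, f(1.120000) = -0.818718 (opposite signs)
step 1: m = 0.652000, f(m) = 0.064632 > 0 → root in [0.652000, 1.120000]
step 2: m = 0.886000, f(m) = -0.359805 < 0 → root in [0.652000, 0.886000]
step 3: m = 0.769000, f(m) = -0.142674 < 0 → root in [0.652000, 0.769000]
step 4: m = 0.710500, f(m) = -0.037724 < 0 → root in [0.652000, 0.710500]
Midpoint of [0.652000, 0.710500] = 0.681250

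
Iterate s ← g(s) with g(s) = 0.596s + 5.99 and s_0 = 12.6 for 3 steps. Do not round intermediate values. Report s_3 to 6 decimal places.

14.355314

s_1 = g(12.600000) = 13.499600
s_2 = g(13.499600) = 14.035762
s_3 = g(14.035762) = 14.355314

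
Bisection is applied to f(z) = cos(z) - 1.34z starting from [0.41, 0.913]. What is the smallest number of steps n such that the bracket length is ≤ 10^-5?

16

Initial width b − a = 0.913 − 0.41 = 0.503000.
After n steps the width is (b−a)/2^n; need (b−a)/2^n ≤ 10^-5.
So n ≥ log₂(0.503000/10^-5) = log₂(50300.0000) ≈ 15.6183.
Hence n = 16.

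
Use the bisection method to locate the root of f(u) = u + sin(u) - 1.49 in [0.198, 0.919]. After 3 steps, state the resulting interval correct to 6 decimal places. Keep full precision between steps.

[0.738750, 0.828875]

f(0.198000) = -1.095291, f(0.919000) = 0.223995 (opposite signs)
step 1: m = 0.558500, f(m) = -0.401585 < 0 → root in [0.558500, 0.919000]
step 2: m = 0.738750, f(m) = -0.077886 < 0 → root in [0.738750, 0.919000]
step 3: m = 0.828875, f(m) = 0.076047 > 0 → root in [0.738750, 0.828875]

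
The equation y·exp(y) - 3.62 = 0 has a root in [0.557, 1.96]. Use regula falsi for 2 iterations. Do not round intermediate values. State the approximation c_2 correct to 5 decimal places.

False-position update: c = (a·f(b) − b·f(a))/(f(b) − f(a)); replace the endpoint whose sign matches f(c).
f(0.557000) = -2.647796, f(1.960000) = 10.294681
step 1: c = 0.844028, f(c) = -1.657029 < 0 → new bracket [0.844028, 1.960000]
step 2: c = 0.998751, f(c) = -0.908503 < 0 → new bracket [0.998751, 1.960000]

0.99875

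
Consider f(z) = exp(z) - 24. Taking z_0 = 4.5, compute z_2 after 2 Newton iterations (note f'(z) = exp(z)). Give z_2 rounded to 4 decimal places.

3.3217

z_0 = 4.500000: f = 66.017131, f' = 90.017131 → z_1 = 4.500000 - (66.017131)/(90.017131) = 3.766616
z_1 = 3.766616: f = 19.233511, f' = 43.233511 → z_2 = 3.766616 - (19.233511)/(43.233511) = 3.321741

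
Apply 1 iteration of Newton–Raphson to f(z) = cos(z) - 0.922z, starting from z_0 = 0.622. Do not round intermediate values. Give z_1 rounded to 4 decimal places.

f'(z) = -sin(z) - 0.922
z_0 = 0.622000: f = 0.239231, f' = -1.504662 → z_1 = 0.622000 - (0.239231)/(-1.504662) = 0.780993

0.7810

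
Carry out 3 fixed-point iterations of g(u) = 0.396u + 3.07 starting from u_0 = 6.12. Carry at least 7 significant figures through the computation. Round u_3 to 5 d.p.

5.14719

u_1 = g(6.120000) = 5.493520
u_2 = g(5.493520) = 5.245434
u_3 = g(5.245434) = 5.147192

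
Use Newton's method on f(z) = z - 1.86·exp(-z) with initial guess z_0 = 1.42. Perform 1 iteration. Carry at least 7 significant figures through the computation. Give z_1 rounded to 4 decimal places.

0.7506

f'(z) = 1 + 1.86·exp(-z)
z_0 = 1.420000: f = 0.970412, f' = 1.449588 → z_1 = 1.420000 - (0.970412)/(1.449588) = 0.750560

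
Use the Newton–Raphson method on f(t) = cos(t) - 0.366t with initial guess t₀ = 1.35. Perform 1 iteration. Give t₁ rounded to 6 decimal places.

1.144970

f'(t) = -sin(t) - 0.366
t_0 = 1.350000: f = -0.275093, f' = -1.341723 → t_1 = 1.350000 - (-0.275093)/(-1.341723) = 1.144970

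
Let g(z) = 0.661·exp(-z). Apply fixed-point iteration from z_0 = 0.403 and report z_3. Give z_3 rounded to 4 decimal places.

0.4322

z_1 = g(0.403000) = 0.441754
z_2 = g(0.441754) = 0.424962
z_3 = g(0.424962) = 0.432158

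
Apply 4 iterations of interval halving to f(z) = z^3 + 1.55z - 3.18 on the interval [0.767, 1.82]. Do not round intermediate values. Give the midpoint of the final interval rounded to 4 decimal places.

f(0.767000) = -1.539932, f(1.820000) = 5.669568 (opposite signs)
step 1: m = 1.293500, f(m) = 0.989135 > 0 → root in [0.767000, 1.293500]
step 2: m = 1.030250, f(m) = -0.489590 < 0 → root in [1.030250, 1.293500]
step 3: m = 1.161875, f(m) = 0.189383 > 0 → root in [1.030250, 1.161875]
step 4: m = 1.096063, f(m) = -0.164345 < 0 → root in [1.096063, 1.161875]
Midpoint of [1.096063, 1.161875] = 1.128969

1.1290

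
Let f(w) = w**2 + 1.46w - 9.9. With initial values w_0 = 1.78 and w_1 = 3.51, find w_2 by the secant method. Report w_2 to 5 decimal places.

Secant update: w_(k+1) = w_k − f(w_k)·(w_k − w_(k-1))/(f(w_k) − f(w_(k-1))).
f(w_0) = -4.132800, f(w_1) = 7.544700
w_2 = 3.510000 - (7.544700)·(3.510000 - 1.780000)/(7.544700 - (-4.132800)) = 2.392267; f(w_2) = -0.684351

2.39227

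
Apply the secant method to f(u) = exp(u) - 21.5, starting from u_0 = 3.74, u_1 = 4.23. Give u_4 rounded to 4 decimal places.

f(u_0) = 20.597990, f(u_1) = 47.217232
u_2 = 4.230000 - (47.217232)·(4.230000 - 3.740000)/(47.217232 - (20.597990)) = 3.360838; f(u_2) = 7.313315
u_3 = 3.360838 - (7.313315)·(3.360838 - 4.230000)/(7.313315 - (47.217232)) = 3.201544; f(u_3) = 3.070426
u_4 = 3.201544 - (3.070426)·(3.201544 - 3.360838)/(3.070426 - (7.313315)) = 3.086268; f(u_4) = 0.395215

3.0863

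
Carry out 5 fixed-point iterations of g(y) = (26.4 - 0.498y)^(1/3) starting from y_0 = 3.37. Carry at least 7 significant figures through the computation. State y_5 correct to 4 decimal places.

2.9219

y_1 = g(3.370000) = 2.913129
y_2 = g(2.913129) = 2.922038
y_3 = g(2.922038) = 2.921865
y_4 = g(2.921865) = 2.921868
y_5 = g(2.921868) = 2.921868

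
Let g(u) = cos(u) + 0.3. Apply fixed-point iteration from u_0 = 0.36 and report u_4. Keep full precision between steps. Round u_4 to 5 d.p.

u_1 = g(0.360000) = 1.235897
u_2 = g(1.235897) = 0.628674
u_3 = g(0.628674) = 1.108808
u_4 = g(1.108808) = 0.745729

0.74573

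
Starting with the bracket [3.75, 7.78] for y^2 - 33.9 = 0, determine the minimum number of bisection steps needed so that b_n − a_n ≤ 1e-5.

Initial width b − a = 7.78 − 3.75 = 4.030000.
After n steps the width is (b−a)/2^n; need (b−a)/2^n ≤ 1e-5.
So n ≥ log₂(4.030000/1e-5) = log₂(403000.0000) ≈ 18.6204.
Hence n = 19.

19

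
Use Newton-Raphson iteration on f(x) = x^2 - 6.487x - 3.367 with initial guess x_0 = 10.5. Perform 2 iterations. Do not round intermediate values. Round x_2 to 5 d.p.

Newton update: x ← x − f(x)/f'(x).
f'(x) = 2x - 6.487
x_0 = 10.500000: f = 38.769500, f' = 14.513000 → x_1 = 10.500000 - (38.769500)/(14.513000) = 7.828636
x_1 = 7.828636: f = 7.136184, f' = 9.170273 → x_2 = 7.828636 - (7.136184)/(9.170273) = 7.050450

7.05045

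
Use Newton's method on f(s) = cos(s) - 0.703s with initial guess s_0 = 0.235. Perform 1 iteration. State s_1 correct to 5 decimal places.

1.09765

f'(s) = -sin(s) - 0.703
s_0 = 0.235000: f = 0.807309, f' = -0.935843 → s_1 = 0.235000 - (0.807309)/(-0.935843) = 1.097655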